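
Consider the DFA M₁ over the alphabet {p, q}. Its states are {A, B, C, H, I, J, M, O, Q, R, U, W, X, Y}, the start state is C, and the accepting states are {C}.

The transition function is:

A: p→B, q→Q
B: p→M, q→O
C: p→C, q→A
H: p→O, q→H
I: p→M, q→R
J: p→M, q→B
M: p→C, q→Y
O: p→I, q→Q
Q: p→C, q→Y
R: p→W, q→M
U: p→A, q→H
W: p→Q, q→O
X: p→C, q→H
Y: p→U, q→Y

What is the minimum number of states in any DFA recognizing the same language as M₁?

Reachable states from the start: {A,B,C,H,I,M,O,Q,R,U,W,Y}. Unreachable: {J,X} — drop them.
Initial partition by acceptance: {C} | {A,B,H,I,M,O,Q,R,U,W,Y}.
Refine {A,B,H,I,M,O,Q,R,U,W,Y} on symbol p: members go to different blocks, giving {A,B,H,I,O,R,U,W,Y} and {M,Q}.
On input p, block {A,B,H,I,O,R,U,W,Y} splits into {A,H,O,R,U,Y} and {B,I,W}.
Refine {A,H,O,R,U,Y} on symbol p: members go to different blocks, giving {H,U,Y} and {A,O,R}.
On input p, block {H,U,Y} splits into {H,U} and {Y}.
No further refinement is possible. Final partition (6 blocks): {C} | {H,U} | {M,Q} | {B,I,W} | {A,O,R} | {Y}.

6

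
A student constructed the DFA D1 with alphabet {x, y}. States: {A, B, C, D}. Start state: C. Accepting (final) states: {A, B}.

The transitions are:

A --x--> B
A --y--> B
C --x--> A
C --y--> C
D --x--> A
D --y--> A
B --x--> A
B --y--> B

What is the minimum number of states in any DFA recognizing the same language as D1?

2

First remove the unreachable states {D}; 3 states remain.
Start with accepting vs non-accepting: {A,B} | {C}.
The partition is now stable with 2 blocks: {A,B} | {C}.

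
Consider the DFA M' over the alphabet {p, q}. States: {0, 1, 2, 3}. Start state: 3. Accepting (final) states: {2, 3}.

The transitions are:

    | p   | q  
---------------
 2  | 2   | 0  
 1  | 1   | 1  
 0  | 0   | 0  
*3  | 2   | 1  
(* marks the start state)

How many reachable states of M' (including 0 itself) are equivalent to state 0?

2

All states are reachable from the start state.
Start with accepting vs non-accepting: {2,3} | {0,1}.
No further refinement is possible. Final partition (2 blocks): {2,3} | {0,1}.
The equivalence class containing 0 is {0,1}, of size 2.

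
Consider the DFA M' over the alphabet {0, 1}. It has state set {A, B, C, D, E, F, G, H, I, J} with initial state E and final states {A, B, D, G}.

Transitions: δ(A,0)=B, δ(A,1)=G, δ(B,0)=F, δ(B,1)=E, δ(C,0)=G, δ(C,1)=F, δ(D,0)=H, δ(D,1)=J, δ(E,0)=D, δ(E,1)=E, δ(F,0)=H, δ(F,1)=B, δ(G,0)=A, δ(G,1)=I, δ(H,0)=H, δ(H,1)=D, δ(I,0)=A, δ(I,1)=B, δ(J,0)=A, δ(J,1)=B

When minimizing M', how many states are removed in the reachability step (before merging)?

BFS from E reaches {A, B, D, E, F, G, H, I, J}; the 1 state(s) C are never visited.

1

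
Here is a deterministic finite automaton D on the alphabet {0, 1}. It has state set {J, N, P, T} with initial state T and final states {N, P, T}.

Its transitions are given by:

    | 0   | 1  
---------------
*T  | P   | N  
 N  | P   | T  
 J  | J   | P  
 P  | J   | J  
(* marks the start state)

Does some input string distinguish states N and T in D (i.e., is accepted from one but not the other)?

All states are reachable from the start state.
Start with accepting vs non-accepting: {N,P,T} | {J}.
Refine {N,P,T} on symbol 0: members go to different blocks, giving {N,T} and {P}.
Stable partition: {N,T} | {J} | {P} — 3 equivalence classes.
N and T lie in the same block of the stable partition, so they are equivalent — no string distinguishes them.

No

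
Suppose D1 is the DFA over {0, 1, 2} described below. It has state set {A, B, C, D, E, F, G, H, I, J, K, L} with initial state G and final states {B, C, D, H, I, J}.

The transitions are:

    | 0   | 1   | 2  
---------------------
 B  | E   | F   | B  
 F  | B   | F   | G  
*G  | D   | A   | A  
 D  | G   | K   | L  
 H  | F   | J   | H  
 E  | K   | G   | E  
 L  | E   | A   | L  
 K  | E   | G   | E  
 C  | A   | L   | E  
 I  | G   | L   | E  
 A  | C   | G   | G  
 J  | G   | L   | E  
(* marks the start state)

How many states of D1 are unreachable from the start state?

Starting at G and following transitions, the reachable set is {A, C, D, E, G, K, L}. That leaves B, F, H, I, J unreachable — 5 in total.

5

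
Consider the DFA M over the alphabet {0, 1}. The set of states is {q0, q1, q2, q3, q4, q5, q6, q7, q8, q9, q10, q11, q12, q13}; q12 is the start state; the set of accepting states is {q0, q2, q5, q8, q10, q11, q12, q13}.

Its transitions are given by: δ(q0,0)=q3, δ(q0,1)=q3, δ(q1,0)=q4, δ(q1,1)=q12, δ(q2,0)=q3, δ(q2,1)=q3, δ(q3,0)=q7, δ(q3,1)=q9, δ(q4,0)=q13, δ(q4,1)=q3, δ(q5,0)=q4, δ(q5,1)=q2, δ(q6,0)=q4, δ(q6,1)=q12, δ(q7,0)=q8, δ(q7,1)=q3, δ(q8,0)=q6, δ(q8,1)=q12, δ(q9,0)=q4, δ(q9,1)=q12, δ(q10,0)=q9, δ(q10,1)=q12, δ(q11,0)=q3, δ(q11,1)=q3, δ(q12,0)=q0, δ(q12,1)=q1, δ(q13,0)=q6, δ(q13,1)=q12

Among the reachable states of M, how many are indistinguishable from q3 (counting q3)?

1

Reachable states from the start: {q0,q1,q3,q4,q6,q7,q8,q9,q12,q13}. Unreachable: {q2,q5,q10,q11} — drop them.
Initial partition by acceptance: {q0,q8,q12,q13} | {q1,q3,q4,q6,q7,q9}.
Refine {q0,q8,q12,q13} on symbol 0: members go to different blocks, giving {q0,q8,q13} and {q12}.
On input 1, block {q0,q8,q13} splits into {q8,q13} and {q0}.
Refine {q1,q3,q4,q6,q7,q9} on symbol 0: members go to different blocks, giving {q1,q3,q6,q9} and {q4,q7}.
Split {q1,q3,q6,q9} by δ(·,1) → {q1,q6,q9} and {q3}.
No further refinement is possible. Final partition (6 blocks): {q8,q13} | {q1,q6,q9} | {q12} | {q0} | {q4,q7} | {q3}.
State q3 belongs to the block {q3}, which has 1 states.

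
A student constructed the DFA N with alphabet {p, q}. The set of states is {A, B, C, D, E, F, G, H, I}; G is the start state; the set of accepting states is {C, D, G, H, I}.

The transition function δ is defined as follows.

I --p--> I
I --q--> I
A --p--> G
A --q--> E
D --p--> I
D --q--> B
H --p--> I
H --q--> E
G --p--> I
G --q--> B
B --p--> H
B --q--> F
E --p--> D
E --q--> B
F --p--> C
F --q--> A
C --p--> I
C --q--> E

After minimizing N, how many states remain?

3

All states are reachable from the start state.
P0 = {C,D,G,H,I} | {A,B,E,F}.
Refine {C,D,G,H,I} on symbol q: members go to different blocks, giving {C,D,G,H} and {I}.
No further refinement is possible. Final partition (3 blocks): {C,D,G,H} | {A,B,E,F} | {I}.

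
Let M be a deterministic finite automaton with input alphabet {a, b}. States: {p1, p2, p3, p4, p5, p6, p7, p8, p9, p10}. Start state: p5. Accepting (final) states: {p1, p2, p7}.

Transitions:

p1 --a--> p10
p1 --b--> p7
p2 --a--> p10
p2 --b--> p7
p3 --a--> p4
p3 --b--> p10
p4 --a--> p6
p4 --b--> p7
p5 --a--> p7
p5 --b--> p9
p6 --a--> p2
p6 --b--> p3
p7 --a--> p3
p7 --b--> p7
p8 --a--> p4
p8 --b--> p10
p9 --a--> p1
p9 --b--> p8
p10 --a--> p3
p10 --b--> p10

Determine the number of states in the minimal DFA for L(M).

Every state is reachable, so we keep all 10.
P0 = {p1,p2,p7} | {p3,p4,p5,p6,p8,p9,p10}.
On input a, block {p3,p4,p5,p6,p8,p9,p10} splits into {p3,p4,p8,p10} and {p5,p6,p9}.
Split {p3,p4,p8,p10} by δ(·,a) → {p3,p8,p10} and {p4}.
On input a, block {p3,p8,p10} splits into {p3,p8} and {p10}.
Split {p1,p2,p7} by δ(·,a) → {p1,p2} and {p7}.
Refine {p5,p6,p9} on symbol a: members go to different blocks, giving {p6,p9} and {p5}.
No further refinement is possible. Final partition (7 blocks): {p1,p2} | {p3,p8} | {p6,p9} | {p4} | {p10} | {p7} | {p5}.

7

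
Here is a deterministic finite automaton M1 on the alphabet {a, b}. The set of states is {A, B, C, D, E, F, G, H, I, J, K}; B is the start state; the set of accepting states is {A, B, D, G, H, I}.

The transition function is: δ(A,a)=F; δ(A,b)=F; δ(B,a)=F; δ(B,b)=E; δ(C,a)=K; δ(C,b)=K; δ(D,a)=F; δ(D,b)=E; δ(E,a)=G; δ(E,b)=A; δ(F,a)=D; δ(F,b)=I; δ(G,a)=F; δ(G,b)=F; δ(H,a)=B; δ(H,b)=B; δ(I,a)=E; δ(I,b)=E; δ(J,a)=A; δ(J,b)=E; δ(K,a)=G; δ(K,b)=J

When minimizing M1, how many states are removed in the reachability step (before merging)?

BFS from B reaches {A, B, D, E, F, G, I}; the 4 state(s) C, H, J, K are never visited.

4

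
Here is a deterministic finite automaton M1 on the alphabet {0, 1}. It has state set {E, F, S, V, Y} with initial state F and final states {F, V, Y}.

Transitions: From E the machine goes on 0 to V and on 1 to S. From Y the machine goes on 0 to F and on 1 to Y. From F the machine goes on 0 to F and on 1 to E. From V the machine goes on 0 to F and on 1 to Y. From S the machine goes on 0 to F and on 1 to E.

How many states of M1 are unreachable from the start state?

0

Exploring from F, all states are eventually visited, so none are unreachable.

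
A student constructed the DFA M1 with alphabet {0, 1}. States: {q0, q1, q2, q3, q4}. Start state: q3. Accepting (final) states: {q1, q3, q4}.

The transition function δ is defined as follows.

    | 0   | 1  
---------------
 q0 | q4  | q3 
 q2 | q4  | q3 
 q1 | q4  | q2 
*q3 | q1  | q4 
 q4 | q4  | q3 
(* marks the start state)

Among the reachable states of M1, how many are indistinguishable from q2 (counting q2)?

Reachable states from the start: {q1,q2,q3,q4}. Unreachable: {q0} — drop them.
Initial partition by acceptance: {q1,q3,q4} | {q2}.
On input 1, block {q1,q3,q4} splits into {q3,q4} and {q1}.
Split {q3,q4} by δ(·,0) → {q3} and {q4}.
Stable partition: {q3} | {q2} | {q1} | {q4} — 4 equivalence classes.
The equivalence class containing q2 is {q2}, of size 1.

1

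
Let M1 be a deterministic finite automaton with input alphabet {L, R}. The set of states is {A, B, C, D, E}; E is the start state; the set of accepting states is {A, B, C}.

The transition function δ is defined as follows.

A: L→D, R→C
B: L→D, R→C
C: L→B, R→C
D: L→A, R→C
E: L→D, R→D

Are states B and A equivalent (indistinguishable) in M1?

Yes

Initial partition by acceptance: {A,B,C} | {D,E}.
Refine {A,B,C} on symbol L: members go to different blocks, giving {A,B} and {C}.
Refine {D,E} on symbol L: members go to different blocks, giving {D} and {E}.
Stable partition: {A,B} | {D} | {C} | {E} — 4 equivalence classes.
B and A lie in the same block of the stable partition, so they are equivalent — no string distinguishes them.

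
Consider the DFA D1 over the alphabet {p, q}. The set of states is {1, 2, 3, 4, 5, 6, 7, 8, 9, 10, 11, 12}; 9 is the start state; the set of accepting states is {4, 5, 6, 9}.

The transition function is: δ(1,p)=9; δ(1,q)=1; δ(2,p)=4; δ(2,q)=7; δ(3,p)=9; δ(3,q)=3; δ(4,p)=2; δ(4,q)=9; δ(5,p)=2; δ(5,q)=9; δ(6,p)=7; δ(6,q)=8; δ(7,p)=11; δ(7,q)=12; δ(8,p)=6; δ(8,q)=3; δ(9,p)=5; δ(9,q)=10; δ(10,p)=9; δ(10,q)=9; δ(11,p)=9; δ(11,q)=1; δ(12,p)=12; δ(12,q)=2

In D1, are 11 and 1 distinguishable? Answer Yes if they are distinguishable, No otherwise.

No

First remove the unreachable states {3,6,8}; 9 states remain.
Initial partition by acceptance: {4,5,9} | {1,2,7,10,11,12}.
On input p, block {4,5,9} splits into {4,5} and {9}.
Split {1,2,7,10,11,12} by δ(·,p) → {1,10,11} and {7,12} and {2}.
Refine {1,10,11} on symbol q: members go to different blocks, giving {1,11} and {10}.
On input p, block {7,12} splits into {7} and {12}.
The partition is now stable with 7 blocks: {4,5} | {1,11} | {9} | {7} | {2} | {10} | {12}.
11 and 1 lie in the same block of the stable partition, so they are equivalent — no string distinguishes them.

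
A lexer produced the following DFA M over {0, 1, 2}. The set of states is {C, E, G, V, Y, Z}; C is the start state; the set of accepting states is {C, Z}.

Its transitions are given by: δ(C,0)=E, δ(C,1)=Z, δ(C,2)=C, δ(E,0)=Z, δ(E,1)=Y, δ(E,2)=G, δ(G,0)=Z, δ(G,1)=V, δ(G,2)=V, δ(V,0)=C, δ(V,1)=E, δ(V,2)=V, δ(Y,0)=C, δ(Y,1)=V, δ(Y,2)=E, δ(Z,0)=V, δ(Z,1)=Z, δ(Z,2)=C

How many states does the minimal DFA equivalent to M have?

2

All states are reachable from the start state.
P0 = {C,Z} | {E,G,V,Y}.
The partition is now stable with 2 blocks: {C,Z} | {E,G,V,Y}.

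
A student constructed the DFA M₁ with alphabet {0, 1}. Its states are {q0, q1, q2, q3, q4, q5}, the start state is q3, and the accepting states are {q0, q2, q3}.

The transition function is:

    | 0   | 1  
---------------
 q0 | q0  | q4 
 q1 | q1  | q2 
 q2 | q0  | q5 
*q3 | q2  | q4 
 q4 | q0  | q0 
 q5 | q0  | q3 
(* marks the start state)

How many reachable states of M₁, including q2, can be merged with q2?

States {q1} cannot be reached from the start state, so discard them.
P0 = {q0,q2,q3} | {q4,q5}.
Stable partition: {q0,q2,q3} | {q4,q5} — 2 equivalence classes.
State q2 belongs to the block {q0,q2,q3}, which has 3 states.

3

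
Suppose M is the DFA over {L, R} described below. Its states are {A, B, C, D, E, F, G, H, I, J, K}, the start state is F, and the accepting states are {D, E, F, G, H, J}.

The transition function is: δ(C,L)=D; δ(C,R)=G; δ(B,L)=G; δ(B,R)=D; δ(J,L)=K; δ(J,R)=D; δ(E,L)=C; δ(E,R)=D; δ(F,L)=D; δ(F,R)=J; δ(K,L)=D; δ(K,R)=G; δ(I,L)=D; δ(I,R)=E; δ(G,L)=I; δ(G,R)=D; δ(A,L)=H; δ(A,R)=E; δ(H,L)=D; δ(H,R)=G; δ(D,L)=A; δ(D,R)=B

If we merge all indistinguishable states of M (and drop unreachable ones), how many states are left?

All states are reachable from the start state.
Initial partition by acceptance: {D,E,F,G,H,J} | {A,B,C,I,K}.
Split {D,E,F,G,H,J} by δ(·,L) → {D,E,G,J} and {F,H}.
Refine {D,E,G,J} on symbol R: members go to different blocks, giving {E,G,J} and {D}.
Refine {A,B,C,I,K} on symbol L: members go to different blocks, giving {C,I,K} and {A} and {B}.
The partition is now stable with 6 blocks: {E,G,J} | {C,I,K} | {F,H} | {D} | {A} | {B}.

6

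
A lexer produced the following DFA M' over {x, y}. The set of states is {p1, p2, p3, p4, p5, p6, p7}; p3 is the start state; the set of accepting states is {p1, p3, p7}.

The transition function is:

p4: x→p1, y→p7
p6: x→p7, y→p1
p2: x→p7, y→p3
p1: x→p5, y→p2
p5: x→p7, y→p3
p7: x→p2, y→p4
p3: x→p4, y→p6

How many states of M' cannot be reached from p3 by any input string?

Every one of the 7 states is reachable from p3.

0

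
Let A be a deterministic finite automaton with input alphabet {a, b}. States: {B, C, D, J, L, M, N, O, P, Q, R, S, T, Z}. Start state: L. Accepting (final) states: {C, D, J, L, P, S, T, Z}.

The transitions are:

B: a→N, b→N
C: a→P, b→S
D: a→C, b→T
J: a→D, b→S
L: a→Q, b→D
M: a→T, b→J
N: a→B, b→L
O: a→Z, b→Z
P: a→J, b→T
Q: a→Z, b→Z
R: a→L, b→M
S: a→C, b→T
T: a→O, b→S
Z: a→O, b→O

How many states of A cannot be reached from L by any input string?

4

Starting at L and following transitions, the reachable set is {C, D, J, L, O, P, Q, S, T, Z}. That leaves B, M, N, R unreachable — 4 in total.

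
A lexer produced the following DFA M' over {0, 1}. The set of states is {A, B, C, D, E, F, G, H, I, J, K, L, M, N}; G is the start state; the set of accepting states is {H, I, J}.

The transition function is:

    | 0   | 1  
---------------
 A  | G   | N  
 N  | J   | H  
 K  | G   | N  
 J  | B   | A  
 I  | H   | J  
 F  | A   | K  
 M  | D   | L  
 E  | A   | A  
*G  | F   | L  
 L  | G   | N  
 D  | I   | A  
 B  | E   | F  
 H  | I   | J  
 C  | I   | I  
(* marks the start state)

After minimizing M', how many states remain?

States {C,D,M} cannot be reached from the start state, so discard them.
Start with accepting vs non-accepting: {H,I,J} | {A,B,E,F,G,K,L,N}.
Refine {H,I,J} on symbol 0: members go to different blocks, giving {H,I} and {J}.
Refine {A,B,E,F,G,K,L,N} on symbol 0: members go to different blocks, giving {A,B,E,F,G,K,L} and {N}.
Split {A,B,E,F,G,K,L} by δ(·,1) → {B,E,F,G} and {A,K,L}.
On input 0, block {B,E,F,G} splits into {B,G} and {E,F}.
Refine {B,G} on symbol 1: members go to different blocks, giving {B} and {G}.
No further refinement is possible. Final partition (7 blocks): {H,I} | {B} | {J} | {N} | {A,K,L} | {E,F} | {G}.

7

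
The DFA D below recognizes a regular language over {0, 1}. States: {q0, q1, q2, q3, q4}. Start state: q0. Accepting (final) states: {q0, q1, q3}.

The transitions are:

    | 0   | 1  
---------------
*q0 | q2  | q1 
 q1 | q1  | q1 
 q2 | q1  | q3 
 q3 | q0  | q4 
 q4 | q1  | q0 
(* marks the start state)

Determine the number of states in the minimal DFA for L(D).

Every state is reachable, so we keep all 5.
Start with accepting vs non-accepting: {q0,q1,q3} | {q2,q4}.
Split {q0,q1,q3} by δ(·,0) → {q1,q3} and {q0}.
Refine {q1,q3} on symbol 0: members go to different blocks, giving {q1} and {q3}.
Refine {q2,q4} on symbol 1: members go to different blocks, giving {q2} and {q4}.
Stable partition: {q1} | {q2} | {q0} | {q3} | {q4} — 5 equivalence classes.

5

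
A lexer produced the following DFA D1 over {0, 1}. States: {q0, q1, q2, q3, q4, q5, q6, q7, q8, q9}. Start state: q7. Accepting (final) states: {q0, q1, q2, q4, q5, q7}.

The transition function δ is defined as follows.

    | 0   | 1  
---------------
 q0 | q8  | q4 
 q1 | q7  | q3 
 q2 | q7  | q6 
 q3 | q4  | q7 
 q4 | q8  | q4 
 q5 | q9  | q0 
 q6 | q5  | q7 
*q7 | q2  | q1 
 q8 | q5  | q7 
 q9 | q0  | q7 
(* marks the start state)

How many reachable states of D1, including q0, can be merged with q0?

3

All states are reachable from the start state.
Initial partition by acceptance: {q0,q1,q2,q4,q5,q7} | {q3,q6,q8,q9}.
Refine {q0,q1,q2,q4,q5,q7} on symbol 0: members go to different blocks, giving {q0,q4,q5} and {q1,q2,q7}.
On input 1, block {q1,q2,q7} splits into {q1,q2} and {q7}.
The partition is now stable with 4 blocks: {q0,q4,q5} | {q3,q6,q8,q9} | {q1,q2} | {q7}.
The equivalence class containing q0 is {q0,q4,q5}, of size 3.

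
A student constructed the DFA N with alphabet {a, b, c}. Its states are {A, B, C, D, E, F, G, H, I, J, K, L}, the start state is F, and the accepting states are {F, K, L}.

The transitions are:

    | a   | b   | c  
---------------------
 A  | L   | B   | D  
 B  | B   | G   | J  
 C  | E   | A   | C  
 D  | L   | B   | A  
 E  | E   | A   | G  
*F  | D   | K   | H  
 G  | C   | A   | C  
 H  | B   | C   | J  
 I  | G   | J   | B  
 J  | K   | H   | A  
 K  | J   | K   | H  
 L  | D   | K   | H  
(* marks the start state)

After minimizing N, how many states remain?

4

Reachable states from the start: {A,B,C,D,E,F,G,H,J,K,L}. Unreachable: {I} — drop them.
Initial partition by acceptance: {F,K,L} | {A,B,C,D,E,G,H,J}.
Refine {A,B,C,D,E,G,H,J} on symbol a: members go to different blocks, giving {B,C,E,G,H} and {A,D,J}.
On input b, block {B,C,E,G,H} splits into {C,E,G} and {B,H}.
Stable partition: {F,K,L} | {C,E,G} | {A,D,J} | {B,H} — 4 equivalence classes.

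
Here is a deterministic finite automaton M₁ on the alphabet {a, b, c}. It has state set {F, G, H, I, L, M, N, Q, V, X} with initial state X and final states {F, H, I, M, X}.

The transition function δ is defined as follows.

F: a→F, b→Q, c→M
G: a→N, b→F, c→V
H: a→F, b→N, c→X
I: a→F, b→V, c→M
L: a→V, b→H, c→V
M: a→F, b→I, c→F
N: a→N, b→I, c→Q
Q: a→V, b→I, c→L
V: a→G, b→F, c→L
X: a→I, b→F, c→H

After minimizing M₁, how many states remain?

Every state is reachable, so we keep all 10.
Initial partition by acceptance: {F,H,I,M,X} | {G,L,N,Q,V}.
On input b, block {F,H,I,M,X} splits into {F,H,I} and {M,X}.
The partition is now stable with 3 blocks: {F,H,I} | {G,L,N,Q,V} | {M,X}.

3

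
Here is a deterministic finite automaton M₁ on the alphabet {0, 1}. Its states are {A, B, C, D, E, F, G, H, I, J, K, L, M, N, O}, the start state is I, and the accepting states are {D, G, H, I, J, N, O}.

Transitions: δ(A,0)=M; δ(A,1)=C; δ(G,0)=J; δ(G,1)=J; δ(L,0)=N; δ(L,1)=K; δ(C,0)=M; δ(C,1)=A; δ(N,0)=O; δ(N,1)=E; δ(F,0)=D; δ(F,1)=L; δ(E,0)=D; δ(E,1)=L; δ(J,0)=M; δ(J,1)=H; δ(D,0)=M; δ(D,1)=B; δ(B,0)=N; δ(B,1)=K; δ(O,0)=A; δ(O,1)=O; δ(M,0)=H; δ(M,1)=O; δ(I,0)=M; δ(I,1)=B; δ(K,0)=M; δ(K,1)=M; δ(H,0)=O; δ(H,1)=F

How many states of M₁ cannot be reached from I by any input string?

No path from I leads to G, J; the other 13 states are all reachable.

2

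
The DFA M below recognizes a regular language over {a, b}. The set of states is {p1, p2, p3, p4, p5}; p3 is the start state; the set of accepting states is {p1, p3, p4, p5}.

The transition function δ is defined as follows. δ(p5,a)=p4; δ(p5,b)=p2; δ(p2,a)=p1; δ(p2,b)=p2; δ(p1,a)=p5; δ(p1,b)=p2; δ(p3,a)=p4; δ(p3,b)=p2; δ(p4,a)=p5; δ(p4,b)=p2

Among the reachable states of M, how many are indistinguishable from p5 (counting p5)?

All states are reachable from the start state.
Start with accepting vs non-accepting: {p1,p3,p4,p5} | {p2}.
No further refinement is possible. Final partition (2 blocks): {p1,p3,p4,p5} | {p2}.
The equivalence class containing p5 is {p1,p3,p4,p5}, of size 4.

4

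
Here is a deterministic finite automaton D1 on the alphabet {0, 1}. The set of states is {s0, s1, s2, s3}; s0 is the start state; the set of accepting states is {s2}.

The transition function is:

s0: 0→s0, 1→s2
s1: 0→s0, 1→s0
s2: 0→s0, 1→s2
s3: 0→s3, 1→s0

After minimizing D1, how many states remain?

2

States {s1,s3} cannot be reached from the start state, so discard them.
Start with accepting vs non-accepting: {s2} | {s0}.
The partition is now stable with 2 blocks: {s2} | {s0}.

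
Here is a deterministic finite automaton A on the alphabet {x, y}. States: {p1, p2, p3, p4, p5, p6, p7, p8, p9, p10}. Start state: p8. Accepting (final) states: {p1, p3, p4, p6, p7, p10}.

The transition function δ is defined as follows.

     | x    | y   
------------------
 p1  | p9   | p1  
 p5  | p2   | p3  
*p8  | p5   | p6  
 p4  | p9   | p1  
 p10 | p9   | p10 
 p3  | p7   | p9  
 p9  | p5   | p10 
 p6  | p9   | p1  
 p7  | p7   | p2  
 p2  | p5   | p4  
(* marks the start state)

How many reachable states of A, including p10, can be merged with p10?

Start with accepting vs non-accepting: {p1,p3,p4,p6,p7,p10} | {p2,p5,p8,p9}.
Split {p1,p3,p4,p6,p7,p10} by δ(·,x) → {p1,p4,p6,p10} and {p3,p7}.
On input y, block {p2,p5,p8,p9} splits into {p2,p8,p9} and {p5}.
Stable partition: {p1,p4,p6,p10} | {p2,p8,p9} | {p3,p7} | {p5} — 4 equivalence classes.
The equivalence class containing p10 is {p1,p4,p6,p10}, of size 4.

4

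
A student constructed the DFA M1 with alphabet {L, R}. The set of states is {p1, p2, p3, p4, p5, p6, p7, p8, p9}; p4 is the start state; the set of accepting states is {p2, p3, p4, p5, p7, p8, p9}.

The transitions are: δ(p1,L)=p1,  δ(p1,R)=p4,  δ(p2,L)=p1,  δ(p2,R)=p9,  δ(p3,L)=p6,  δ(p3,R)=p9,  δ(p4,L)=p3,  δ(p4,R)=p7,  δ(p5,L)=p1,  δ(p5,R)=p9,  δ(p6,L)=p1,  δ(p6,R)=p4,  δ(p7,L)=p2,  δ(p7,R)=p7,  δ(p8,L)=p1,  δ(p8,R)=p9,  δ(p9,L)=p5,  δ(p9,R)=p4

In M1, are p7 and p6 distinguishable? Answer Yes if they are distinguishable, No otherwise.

Yes

First remove the unreachable states {p8}; 8 states remain.
Start with accepting vs non-accepting: {p2,p3,p4,p5,p7,p9} | {p1,p6}.
On input L, block {p2,p3,p4,p5,p7,p9} splits into {p2,p3,p5} and {p4,p7,p9}.
No further refinement is possible. Final partition (3 blocks): {p2,p3,p5} | {p1,p6} | {p4,p7,p9}.
p7 and p6 end up in different blocks, so they are distinguishable. For instance, the string 'ε' is accepted from only p7.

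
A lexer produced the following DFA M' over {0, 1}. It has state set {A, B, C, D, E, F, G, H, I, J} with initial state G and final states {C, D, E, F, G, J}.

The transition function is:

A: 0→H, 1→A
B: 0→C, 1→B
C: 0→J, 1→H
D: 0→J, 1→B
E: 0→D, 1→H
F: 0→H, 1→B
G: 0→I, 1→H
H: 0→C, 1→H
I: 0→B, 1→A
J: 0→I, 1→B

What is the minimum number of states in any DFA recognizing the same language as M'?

First remove the unreachable states {D,E,F}; 7 states remain.
Initial partition by acceptance: {C,G,J} | {A,B,H,I}.
Refine {C,G,J} on symbol 0: members go to different blocks, giving {G,J} and {C}.
Split {A,B,H,I} by δ(·,0) → {A,I} and {B,H}.
Stable partition: {G,J} | {A,I} | {C} | {B,H} — 4 equivalence classes.

4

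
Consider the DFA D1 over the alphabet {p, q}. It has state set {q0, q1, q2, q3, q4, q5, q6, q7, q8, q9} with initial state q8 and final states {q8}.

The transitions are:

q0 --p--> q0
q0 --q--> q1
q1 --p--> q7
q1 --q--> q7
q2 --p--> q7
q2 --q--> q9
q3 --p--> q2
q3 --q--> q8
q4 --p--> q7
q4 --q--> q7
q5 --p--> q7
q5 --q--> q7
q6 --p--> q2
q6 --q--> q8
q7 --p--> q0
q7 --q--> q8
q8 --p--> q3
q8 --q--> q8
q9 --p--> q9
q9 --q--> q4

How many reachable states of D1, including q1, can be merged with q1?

First remove the unreachable states {q5,q6}; 8 states remain.
P0 = {q8} | {q0,q1,q2,q3,q4,q7,q9}.
On input q, block {q0,q1,q2,q3,q4,q7,q9} splits into {q0,q1,q2,q4,q9} and {q3,q7}.
Refine {q0,q1,q2,q4,q9} on symbol p: members go to different blocks, giving {q1,q2,q4} and {q0,q9}.
Refine {q1,q2,q4} on symbol q: members go to different blocks, giving {q1,q4} and {q2}.
On input p, block {q3,q7} splits into {q3} and {q7}.
No further refinement is possible. Final partition (6 blocks): {q8} | {q1,q4} | {q3} | {q0,q9} | {q2} | {q7}.
State q1 belongs to the block {q1,q4}, which has 2 states.

2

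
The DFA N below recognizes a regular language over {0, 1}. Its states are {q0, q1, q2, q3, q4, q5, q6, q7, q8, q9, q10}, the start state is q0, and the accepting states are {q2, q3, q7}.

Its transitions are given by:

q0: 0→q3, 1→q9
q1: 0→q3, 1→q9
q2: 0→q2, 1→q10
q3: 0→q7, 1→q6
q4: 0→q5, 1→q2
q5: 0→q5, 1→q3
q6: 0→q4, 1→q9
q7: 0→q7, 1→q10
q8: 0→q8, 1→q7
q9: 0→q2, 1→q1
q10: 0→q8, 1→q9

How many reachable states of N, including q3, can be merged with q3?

3

Start with accepting vs non-accepting: {q2,q3,q7} | {q0,q1,q4,q5,q6,q8,q9,q10}.
Refine {q0,q1,q4,q5,q6,q8,q9,q10} on symbol 0: members go to different blocks, giving {q4,q5,q6,q8,q10} and {q0,q1,q9}.
On input 1, block {q4,q5,q6,q8,q10} splits into {q4,q5,q8} and {q6,q10}.
Stable partition: {q2,q3,q7} | {q4,q5,q8} | {q0,q1,q9} | {q6,q10} — 4 equivalence classes.
State q3 belongs to the block {q2,q3,q7}, which has 3 states.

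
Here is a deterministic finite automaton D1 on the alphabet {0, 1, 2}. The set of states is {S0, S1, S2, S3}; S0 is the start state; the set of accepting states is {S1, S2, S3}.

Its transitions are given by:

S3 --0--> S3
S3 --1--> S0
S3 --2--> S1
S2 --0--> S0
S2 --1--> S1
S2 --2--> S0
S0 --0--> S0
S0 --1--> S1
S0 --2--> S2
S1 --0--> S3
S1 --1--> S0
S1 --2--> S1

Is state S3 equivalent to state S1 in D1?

All states are reachable from the start state.
Start with accepting vs non-accepting: {S1,S2,S3} | {S0}.
On input 0, block {S1,S2,S3} splits into {S1,S3} and {S2}.
Stable partition: {S1,S3} | {S0} | {S2} — 3 equivalence classes.
S3 and S1 lie in the same block of the stable partition, so they are equivalent — no string distinguishes them.

Yes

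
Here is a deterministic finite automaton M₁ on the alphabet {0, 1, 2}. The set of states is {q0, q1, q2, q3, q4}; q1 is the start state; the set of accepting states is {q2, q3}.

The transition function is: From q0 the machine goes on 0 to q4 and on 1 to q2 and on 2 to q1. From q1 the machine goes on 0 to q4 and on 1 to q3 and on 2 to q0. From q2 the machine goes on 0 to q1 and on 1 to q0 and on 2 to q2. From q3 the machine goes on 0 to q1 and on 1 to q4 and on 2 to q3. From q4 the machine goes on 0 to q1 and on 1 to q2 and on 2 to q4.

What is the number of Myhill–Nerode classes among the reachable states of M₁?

2

P0 = {q2,q3} | {q0,q1,q4}.
No further refinement is possible. Final partition (2 blocks): {q2,q3} | {q0,q1,q4}.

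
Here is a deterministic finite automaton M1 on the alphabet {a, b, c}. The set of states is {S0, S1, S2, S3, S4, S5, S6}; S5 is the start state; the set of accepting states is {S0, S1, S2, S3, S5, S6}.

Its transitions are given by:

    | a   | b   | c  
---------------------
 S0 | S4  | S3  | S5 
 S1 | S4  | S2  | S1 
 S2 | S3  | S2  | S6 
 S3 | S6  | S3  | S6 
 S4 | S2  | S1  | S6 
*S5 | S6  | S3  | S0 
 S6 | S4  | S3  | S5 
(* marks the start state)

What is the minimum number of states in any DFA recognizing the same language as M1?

Start with accepting vs non-accepting: {S0,S1,S2,S3,S5,S6} | {S4}.
On input a, block {S0,S1,S2,S3,S5,S6} splits into {S0,S1,S6} and {S2,S3,S5}.
On input c, block {S0,S1,S6} splits into {S0,S6} and {S1}.
On input a, block {S2,S3,S5} splits into {S3,S5} and {S2}.
Stable partition: {S0,S6} | {S4} | {S3,S5} | {S1} | {S2} — 5 equivalence classes.

5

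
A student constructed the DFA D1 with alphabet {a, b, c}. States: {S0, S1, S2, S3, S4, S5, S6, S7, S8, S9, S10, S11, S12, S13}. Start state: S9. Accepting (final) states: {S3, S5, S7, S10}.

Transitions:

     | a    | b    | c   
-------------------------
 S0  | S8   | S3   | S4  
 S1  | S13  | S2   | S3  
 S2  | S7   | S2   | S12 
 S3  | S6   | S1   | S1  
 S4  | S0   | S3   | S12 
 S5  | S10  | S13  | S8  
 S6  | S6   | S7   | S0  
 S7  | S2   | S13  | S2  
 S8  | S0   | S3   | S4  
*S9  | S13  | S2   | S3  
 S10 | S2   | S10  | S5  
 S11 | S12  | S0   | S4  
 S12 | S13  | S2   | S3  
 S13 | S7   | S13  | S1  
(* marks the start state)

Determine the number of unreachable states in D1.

3

No path from S9 leads to S5, S10, S11; the other 11 states are all reachable.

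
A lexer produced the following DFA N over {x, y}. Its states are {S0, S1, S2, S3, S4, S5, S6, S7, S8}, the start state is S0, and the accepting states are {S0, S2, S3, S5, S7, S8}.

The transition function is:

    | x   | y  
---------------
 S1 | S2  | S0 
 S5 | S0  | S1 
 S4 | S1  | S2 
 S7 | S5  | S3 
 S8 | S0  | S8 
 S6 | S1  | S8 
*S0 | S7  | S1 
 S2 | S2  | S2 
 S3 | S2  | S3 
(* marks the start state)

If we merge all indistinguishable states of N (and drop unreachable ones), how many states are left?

Reachable states from the start: {S0,S1,S2,S3,S5,S7}. Unreachable: {S4,S6,S8} — drop them.
Initial partition by acceptance: {S0,S2,S3,S5,S7} | {S1}.
Refine {S0,S2,S3,S5,S7} on symbol y: members go to different blocks, giving {S2,S3,S7} and {S0,S5}.
Refine {S2,S3,S7} on symbol x: members go to different blocks, giving {S2,S3} and {S7}.
On input x, block {S0,S5} splits into {S0} and {S5}.
The partition is now stable with 5 blocks: {S2,S3} | {S1} | {S0} | {S7} | {S5}.

5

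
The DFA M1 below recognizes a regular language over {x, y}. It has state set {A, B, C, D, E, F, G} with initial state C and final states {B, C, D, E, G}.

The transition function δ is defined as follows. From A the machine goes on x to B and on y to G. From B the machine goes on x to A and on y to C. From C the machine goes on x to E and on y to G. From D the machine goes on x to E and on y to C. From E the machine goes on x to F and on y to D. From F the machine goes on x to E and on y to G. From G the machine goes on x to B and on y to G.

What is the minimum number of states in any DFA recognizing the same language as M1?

All states are reachable from the start state.
Initial partition by acceptance: {B,C,D,E,G} | {A,F}.
Split {B,C,D,E,G} by δ(·,x) → {C,D,G} and {B,E}.
The partition is now stable with 3 blocks: {C,D,G} | {A,F} | {B,E}.

3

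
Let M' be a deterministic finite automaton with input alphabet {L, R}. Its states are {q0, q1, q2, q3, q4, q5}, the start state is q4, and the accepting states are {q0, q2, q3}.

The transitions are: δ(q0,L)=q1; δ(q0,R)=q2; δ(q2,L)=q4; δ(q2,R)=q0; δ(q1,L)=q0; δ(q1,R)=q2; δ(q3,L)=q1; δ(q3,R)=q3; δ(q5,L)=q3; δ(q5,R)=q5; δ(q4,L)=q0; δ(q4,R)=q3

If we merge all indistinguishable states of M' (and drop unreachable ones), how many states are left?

2

States {q5} cannot be reached from the start state, so discard them.
P0 = {q0,q2,q3} | {q1,q4}.
Stable partition: {q0,q2,q3} | {q1,q4} — 2 equivalence classes.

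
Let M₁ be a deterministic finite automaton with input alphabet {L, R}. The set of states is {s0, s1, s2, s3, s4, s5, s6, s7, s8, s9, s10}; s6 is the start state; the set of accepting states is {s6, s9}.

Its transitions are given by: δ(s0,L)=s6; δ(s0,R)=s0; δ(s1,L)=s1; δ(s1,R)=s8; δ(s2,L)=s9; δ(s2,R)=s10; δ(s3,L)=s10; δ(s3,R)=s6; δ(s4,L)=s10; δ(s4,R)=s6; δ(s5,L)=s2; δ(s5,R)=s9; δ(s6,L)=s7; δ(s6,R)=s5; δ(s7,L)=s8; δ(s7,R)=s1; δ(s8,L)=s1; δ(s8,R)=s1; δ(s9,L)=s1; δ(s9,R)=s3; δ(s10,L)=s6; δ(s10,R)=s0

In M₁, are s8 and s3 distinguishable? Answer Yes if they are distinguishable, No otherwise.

States {s4} cannot be reached from the start state, so discard them.
P0 = {s6,s9} | {s0,s1,s2,s3,s5,s7,s8,s10}.
Split {s0,s1,s2,s3,s5,s7,s8,s10} by δ(·,L) → {s1,s3,s5,s7,s8} and {s0,s2,s10}.
Split {s1,s3,s5,s7,s8} by δ(·,L) → {s1,s7,s8} and {s3,s5}.
The partition is now stable with 4 blocks: {s6,s9} | {s1,s7,s8} | {s0,s2,s10} | {s3,s5}.
s8 and s3 end up in different blocks, so they are distinguishable. For instance, the string 'R' is accepted from only s3.

Yes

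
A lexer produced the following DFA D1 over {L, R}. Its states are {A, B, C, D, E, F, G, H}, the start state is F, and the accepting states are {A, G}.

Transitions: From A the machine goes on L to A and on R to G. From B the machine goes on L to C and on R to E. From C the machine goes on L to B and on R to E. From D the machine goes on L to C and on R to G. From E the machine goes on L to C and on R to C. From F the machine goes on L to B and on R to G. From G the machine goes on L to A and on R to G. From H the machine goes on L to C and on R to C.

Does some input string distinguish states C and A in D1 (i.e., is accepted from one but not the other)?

Reachable states from the start: {A,B,C,E,F,G}. Unreachable: {D,H} — drop them.
Initial partition by acceptance: {A,G} | {B,C,E,F}.
Refine {B,C,E,F} on symbol R: members go to different blocks, giving {B,C,E} and {F}.
The partition is now stable with 3 blocks: {A,G} | {B,C,E} | {F}.
C and A end up in different blocks, so they are distinguishable. For instance, the string 'ε' is accepted from only A.

Yes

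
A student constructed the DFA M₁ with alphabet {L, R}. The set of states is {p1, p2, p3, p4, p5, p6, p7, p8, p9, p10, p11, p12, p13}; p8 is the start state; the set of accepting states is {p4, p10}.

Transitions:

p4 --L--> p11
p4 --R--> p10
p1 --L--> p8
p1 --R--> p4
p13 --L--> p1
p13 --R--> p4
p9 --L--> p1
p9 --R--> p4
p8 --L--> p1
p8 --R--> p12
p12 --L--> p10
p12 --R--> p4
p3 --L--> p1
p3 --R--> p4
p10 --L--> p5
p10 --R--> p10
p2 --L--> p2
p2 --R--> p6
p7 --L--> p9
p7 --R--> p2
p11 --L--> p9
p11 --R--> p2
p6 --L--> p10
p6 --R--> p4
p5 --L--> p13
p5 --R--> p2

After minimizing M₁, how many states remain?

7

States {p3,p7} cannot be reached from the start state, so discard them.
Start with accepting vs non-accepting: {p4,p10} | {p1,p2,p5,p6,p8,p9,p11,p12,p13}.
Refine {p1,p2,p5,p6,p8,p9,p11,p12,p13} on symbol L: members go to different blocks, giving {p1,p2,p5,p8,p9,p11,p13} and {p6,p12}.
On input R, block {p1,p2,p5,p8,p9,p11,p13} splits into {p1,p9,p13} and {p2,p8} and {p5,p11}.
On input L, block {p1,p9,p13} splits into {p9,p13} and {p1}.
On input L, block {p2,p8} splits into {p2} and {p8}.
No further refinement is possible. Final partition (7 blocks): {p4,p10} | {p9,p13} | {p6,p12} | {p2} | {p5,p11} | {p1} | {p8}.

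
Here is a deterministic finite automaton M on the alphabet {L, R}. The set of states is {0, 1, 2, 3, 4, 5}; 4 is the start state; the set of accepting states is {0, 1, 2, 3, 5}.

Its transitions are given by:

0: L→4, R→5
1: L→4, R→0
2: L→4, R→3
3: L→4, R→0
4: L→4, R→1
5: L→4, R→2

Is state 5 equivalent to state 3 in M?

Yes

All states are reachable from the start state.
Start with accepting vs non-accepting: {0,1,2,3,5} | {4}.
Stable partition: {0,1,2,3,5} | {4} — 2 equivalence classes.
5 and 3 lie in the same block of the stable partition, so they are equivalent — no string distinguishes them.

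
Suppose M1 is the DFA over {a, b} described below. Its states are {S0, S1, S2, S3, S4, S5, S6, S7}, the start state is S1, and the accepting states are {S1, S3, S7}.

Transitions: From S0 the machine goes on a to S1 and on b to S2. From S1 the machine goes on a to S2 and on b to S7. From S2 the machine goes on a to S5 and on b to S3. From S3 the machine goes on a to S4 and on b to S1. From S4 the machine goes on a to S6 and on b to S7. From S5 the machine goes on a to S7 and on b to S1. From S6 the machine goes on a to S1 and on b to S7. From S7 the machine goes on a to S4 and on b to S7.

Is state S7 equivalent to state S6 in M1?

No

States {S0} cannot be reached from the start state, so discard them.
Initial partition by acceptance: {S1,S3,S7} | {S2,S4,S5,S6}.
On input a, block {S2,S4,S5,S6} splits into {S2,S4} and {S5,S6}.
The partition is now stable with 3 blocks: {S1,S3,S7} | {S2,S4} | {S5,S6}.
S7 and S6 end up in different blocks, so they are distinguishable. For instance, the string 'ε' is accepted from only S7.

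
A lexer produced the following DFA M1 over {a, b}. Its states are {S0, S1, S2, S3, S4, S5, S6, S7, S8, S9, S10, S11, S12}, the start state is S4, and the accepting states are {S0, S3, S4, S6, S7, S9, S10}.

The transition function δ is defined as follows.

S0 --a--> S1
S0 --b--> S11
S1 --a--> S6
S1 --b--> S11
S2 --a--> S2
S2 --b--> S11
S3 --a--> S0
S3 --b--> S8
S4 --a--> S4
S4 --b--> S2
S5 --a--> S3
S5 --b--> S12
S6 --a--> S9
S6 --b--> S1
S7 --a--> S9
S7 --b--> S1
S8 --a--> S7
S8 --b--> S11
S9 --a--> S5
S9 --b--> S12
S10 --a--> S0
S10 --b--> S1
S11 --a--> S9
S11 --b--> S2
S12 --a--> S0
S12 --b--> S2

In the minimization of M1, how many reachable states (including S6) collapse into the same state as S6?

Reachable states from the start: {S0,S1,S2,S3,S4,S5,S6,S7,S8,S9,S11,S12}. Unreachable: {S10} — drop them.
P0 = {S0,S3,S4,S6,S7,S9} | {S1,S2,S5,S8,S11,S12}.
On input a, block {S0,S3,S4,S6,S7,S9} splits into {S3,S4,S6,S7} and {S0,S9}.
Refine {S3,S4,S6,S7} on symbol a: members go to different blocks, giving {S3,S6,S7} and {S4}.
On input a, block {S1,S2,S5,S8,S11,S12} splits into {S1,S5,S8} and {S11,S12} and {S2}.
Stable partition: {S3,S6,S7} | {S1,S5,S8} | {S0,S9} | {S4} | {S11,S12} | {S2} — 6 equivalence classes.
State S6 belongs to the block {S3,S6,S7}, which has 3 states.

3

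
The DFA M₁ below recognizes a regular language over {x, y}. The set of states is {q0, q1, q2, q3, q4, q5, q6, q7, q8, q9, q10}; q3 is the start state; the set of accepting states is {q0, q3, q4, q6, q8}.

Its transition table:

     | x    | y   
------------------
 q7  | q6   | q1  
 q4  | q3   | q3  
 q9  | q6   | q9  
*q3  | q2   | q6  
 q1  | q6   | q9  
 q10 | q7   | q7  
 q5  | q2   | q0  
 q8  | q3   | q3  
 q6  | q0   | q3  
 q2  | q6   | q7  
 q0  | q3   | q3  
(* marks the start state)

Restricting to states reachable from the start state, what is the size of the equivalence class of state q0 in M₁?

1

First remove the unreachable states {q4,q5,q8,q10}; 7 states remain.
Start with accepting vs non-accepting: {q0,q3,q6} | {q1,q2,q7,q9}.
Refine {q0,q3,q6} on symbol x: members go to different blocks, giving {q0,q6} and {q3}.
On input x, block {q0,q6} splits into {q0} and {q6}.
The partition is now stable with 4 blocks: {q0} | {q1,q2,q7,q9} | {q3} | {q6}.
State q0 belongs to the block {q0}, which has 1 states.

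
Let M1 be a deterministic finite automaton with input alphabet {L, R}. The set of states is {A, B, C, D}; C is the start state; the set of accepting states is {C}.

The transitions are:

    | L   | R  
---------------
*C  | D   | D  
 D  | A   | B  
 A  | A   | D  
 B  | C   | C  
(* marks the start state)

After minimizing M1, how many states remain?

Start with accepting vs non-accepting: {C} | {A,B,D}.
Split {A,B,D} by δ(·,L) → {A,D} and {B}.
On input R, block {A,D} splits into {A} and {D}.
Stable partition: {C} | {A} | {B} | {D} — 4 equivalence classes.

4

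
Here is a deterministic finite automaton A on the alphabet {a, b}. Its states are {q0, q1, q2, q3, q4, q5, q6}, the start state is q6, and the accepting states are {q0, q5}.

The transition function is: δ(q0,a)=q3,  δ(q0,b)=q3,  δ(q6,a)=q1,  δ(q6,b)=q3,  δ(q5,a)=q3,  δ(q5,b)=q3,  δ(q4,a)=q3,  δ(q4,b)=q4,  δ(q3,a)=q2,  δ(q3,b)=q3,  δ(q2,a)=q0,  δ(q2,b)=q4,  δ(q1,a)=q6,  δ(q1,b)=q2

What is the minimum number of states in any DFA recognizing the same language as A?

States {q5} cannot be reached from the start state, so discard them.
P0 = {q0} | {q1,q2,q3,q4,q6}.
Refine {q1,q2,q3,q4,q6} on symbol a: members go to different blocks, giving {q1,q3,q4,q6} and {q2}.
On input a, block {q1,q3,q4,q6} splits into {q1,q4,q6} and {q3}.
Refine {q1,q4,q6} on symbol a: members go to different blocks, giving {q1,q6} and {q4}.
Refine {q1,q6} on symbol b: members go to different blocks, giving {q1} and {q6}.
Stable partition: {q0} | {q1} | {q2} | {q3} | {q4} | {q6} — 6 equivalence classes.

6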